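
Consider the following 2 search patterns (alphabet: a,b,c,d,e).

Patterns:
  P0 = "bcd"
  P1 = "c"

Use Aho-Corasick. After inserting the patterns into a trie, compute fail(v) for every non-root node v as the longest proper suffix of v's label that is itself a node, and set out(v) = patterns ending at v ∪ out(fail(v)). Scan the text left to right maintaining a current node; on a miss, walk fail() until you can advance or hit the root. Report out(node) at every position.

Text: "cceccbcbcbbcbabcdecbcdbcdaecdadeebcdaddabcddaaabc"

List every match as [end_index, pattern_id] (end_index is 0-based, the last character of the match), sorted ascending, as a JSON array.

Build:
Trie (insert patterns):
  0='ε' goto b→1 c→4
  1='b' goto c→2
  2='bc' goto d→3
  3='bcd' goto ·  [P0 ends]
  4='c' goto ·  [P1 ends]

BFS fail/out derivation:
  fail(1) 'b': from fail(0)=0 chase 'b': 0 ⇒ 0;  out=∅∪out(0)=∅
  fail(4) 'c': from fail(0)=0 chase 'c': 0 ⇒ 0;  out={1}∪out(0)={1}
  fail(2) 'bc': from fail(1)=0 chase 'c': 0 ⇒ 4;  out=∅∪out(4)={1}
  fail(3) 'bcd': from fail(2)=4 chase 'd': 4→0 ⇒ 0;  out={0}∪out(0)={0}

Text stream:
[0] read 'c'  n0⇒n4  → match P1@[0:0]
[1] read 'c'  n4⇒n4 ·f  → match P1@[1:1]
[2] read 'e'  n4⇒n0 ·f
[3] read 'c'  n0⇒n4  → match P1@[3:3]
[4] read 'c'  n4⇒n4 ·f  → match P1@[4:4]
[5] read 'b'  n4⇒n1 ·f
[6] read 'c'  n1⇒n2  → match P1@[6:6]
[7] read 'b'  n2⇒n1 ·f
[8] read 'c'  n1⇒n2  → match P1@[8:8]
[9] read 'b'  n2⇒n1 ·f
[10] read 'b'  n1⇒n1 ·f
[11] read 'c'  n1⇒n2  → match P1@[11:11]
[12] read 'b'  n2⇒n1 ·f
[13] read 'a'  n1⇒n0 ·f
[14] read 'b'  n0⇒n1
[15] read 'c'  n1⇒n2  → match P1@[15:15]
[16] read 'd'  n2⇒n3  → match P0@[14:16]
[17] read 'e'  n3⇒n0 ·f
[18] read 'c'  n0⇒n4  → match P1@[18:18]
[19] read 'b'  n4⇒n1 ·f
[20] read 'c'  n1⇒n2  → match P1@[20:20]
[21] read 'd'  n2⇒n3  → match P0@[19:21]
[22] read 'b'  n3⇒n1 ·f
[23] read 'c'  n1⇒n2  → match P1@[23:23]
[24] read 'd'  n2⇒n3  → match P0@[22:24]
[25] read 'a'  n3⇒n0 ·f
[26] read 'e'  n0⇒n0
[27] read 'c'  n0⇒n4  → match P1@[27:27]
[28] read 'd'  n4⇒n0 ·f
[29] read 'a'  n0⇒n0
[30] read 'd'  n0⇒n0
[31] read 'e'  n0⇒n0
[32] read 'e'  n0⇒n0
[33] read 'b'  n0⇒n1
[34] read 'c'  n1⇒n2  → match P1@[34:34]
[35] read 'd'  n2⇒n3  → match P0@[33:35]
[36] read 'a'  n3⇒n0 ·f
[37] read 'd'  n0⇒n0
[38] read 'd'  n0⇒n0
[39] read 'a'  n0⇒n0
[40] read 'b'  n0⇒n1
[41] read 'c'  n1⇒n2  → match P1@[41:41]
[42] read 'd'  n2⇒n3  → match P0@[40:42]
[43] read 'd'  n3⇒n0 ·f
[44] read 'a'  n0⇒n0
[45] read 'a'  n0⇒n0
[46] read 'a'  n0⇒n0
[47] read 'b'  n0⇒n1
[48] read 'c'  n1⇒n2  → match P1@[48:48]

Result: [[0,1],[1,1],[3,1],[4,1],[6,1],[8,1],[11,1],[15,1],[16,0],[18,1],[20,1],[21,0],[23,1],[24,0],[27,1],[34,1],[35,0],[41,1],[42,0],[48,1]]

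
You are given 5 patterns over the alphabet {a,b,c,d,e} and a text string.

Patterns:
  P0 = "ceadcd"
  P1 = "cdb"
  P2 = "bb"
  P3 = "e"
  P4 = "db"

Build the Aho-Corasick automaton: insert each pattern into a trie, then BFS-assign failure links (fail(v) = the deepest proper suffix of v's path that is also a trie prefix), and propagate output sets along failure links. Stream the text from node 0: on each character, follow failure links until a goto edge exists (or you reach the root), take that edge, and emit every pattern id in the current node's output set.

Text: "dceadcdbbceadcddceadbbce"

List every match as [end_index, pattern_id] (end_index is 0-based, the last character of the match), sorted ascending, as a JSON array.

Build:
Trie nodes:
  0='ε' goto b→9 c→1 d→12 e→11
  1='c' goto d→7 e→2
  2='ce' goto a→3
  3='cea' goto d→4
  4='cead' goto c→5
  5='ceadc' goto d→6
  6='ceadcd' goto ·  ←P0
  7='cd' goto b→8
  8='cdb' goto ·  ←P1
  9='b' goto b→10
  10='bb' goto ·  ←P2
  11='e' goto ·  ←P3
  12='d' goto b→13
  13='db' goto ·  ←P4

BFS fail/out derivation:
  fail(1) 'c': from fail(0)=0 chase 'c': 0 ⇒ 0;  out=∅∪out(0)=∅
  fail(9) 'b': from fail(0)=0 chase 'b': 0 ⇒ 0;  out=∅∪out(0)=∅
  fail(11) 'e': from fail(0)=0 chase 'e': 0 ⇒ 0;  out={3}∪out(0)={3}
  fail(12) 'd': from fail(0)=0 chase 'd': 0 ⇒ 0;  out=∅∪out(0)=∅
  fail(2) 'ce': from fail(1)=0 chase 'e': 0 ⇒ 11;  out=∅∪out(11)={3}
  fail(7) 'cd': from fail(1)=0 chase 'd': 0 ⇒ 12;  out=∅∪out(12)=∅
  fail(10) 'bb': from fail(9)=0 chase 'b': 0 ⇒ 9;  out={2}∪out(9)={2}
  fail(13) 'db': from fail(12)=0 chase 'b': 0 ⇒ 9;  out={4}∪out(9)={4}
  fail(3) 'cea': from fail(2)=11 chase 'a': 11→0 ⇒ 0;  out=∅∪out(0)=∅
  fail(8) 'cdb': from fail(7)=12 chase 'b': 12 ⇒ 13;  out={1}∪out(13)={1,4}
  fail(4) 'cead': from fail(3)=0 chase 'd': 0 ⇒ 12;  out=∅∪out(12)=∅
  fail(5) 'ceadc': from fail(4)=12 chase 'c': 12→0 ⇒ 1;  out=∅∪out(1)=∅
  fail(6) 'ceadcd': from fail(5)=1 chase 'd': 1 ⇒ 7;  out={0}∪out(7)={0}

Text stream:
i=0 'd': node 0→12
i=1 'c': node 12→1 (via fail)
i=2 'e': node 1→2  → match P3@[2:2]
i=3 'a': node 2→3
i=4 'd': node 3→4
i=5 'c': node 4→5
i=6 'd': node 5→6  → match P0@[1:6]
i=7 'b': node 6→8 (via fail)  → match P1@[5:7],P4@[6:7]
i=8 'b': node 8→10 (via fail)  → match P2@[7:8]
i=9 'c': node 10→1 (via fail)
i=10 'e': node 1→2  → match P3@[10:10]
i=11 'a': node 2→3
i=12 'd': node 3→4
i=13 'c': node 4→5
i=14 'd': node 5→6  → match P0@[9:14]
i=15 'd': node 6→12 (via fail)
i=16 'c': node 12→1 (via fail)
i=17 'e': node 1→2  → match P3@[17:17]
i=18 'a': node 2→3
i=19 'd': node 3→4
i=20 'b': node 4→13 (via fail)  → match P4@[19:20]
i=21 'b': node 13→10 (via fail)  → match P2@[20:21]
i=22 'c': node 10→1 (via fail)
i=23 'e': node 1→2  → match P3@[23:23]

Result: [[2,3],[6,0],[7,1],[7,4],[8,2],[10,3],[14,0],[17,3],[20,4],[21,2],[23,3]]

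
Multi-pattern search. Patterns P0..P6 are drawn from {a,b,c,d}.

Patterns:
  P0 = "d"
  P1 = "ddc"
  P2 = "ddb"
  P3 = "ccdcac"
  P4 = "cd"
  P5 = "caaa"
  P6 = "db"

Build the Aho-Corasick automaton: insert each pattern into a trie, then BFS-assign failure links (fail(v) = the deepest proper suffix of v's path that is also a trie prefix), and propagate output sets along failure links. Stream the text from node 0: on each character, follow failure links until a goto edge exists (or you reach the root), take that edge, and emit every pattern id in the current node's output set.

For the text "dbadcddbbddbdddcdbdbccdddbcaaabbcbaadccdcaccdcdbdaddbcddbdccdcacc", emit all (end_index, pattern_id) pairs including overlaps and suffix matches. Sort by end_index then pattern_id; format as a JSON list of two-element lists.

Build automaton:
Trie (insert patterns):
  0='ε' goto c→5 d→1
  1='d' goto b→15 d→2  ←P0
  2='dd' goto b→4 c→3
  3='ddc' goto ·  ←P1
  4='ddb' goto ·  ←P2
  5='c' goto a→12 c→6 d→11
  6='cc' goto d→7
  7='ccd' goto c→8
  8='ccdc' goto a→9
  9='ccdca' goto c→10
  10='ccdcac' goto ·  ←P3
  11='cd' goto ·  ←P4
  12='ca' goto a→13
  13='caa' goto a→14
  14='caaa' goto ·  ←P5
  15='db' goto ·  ←P6

Failure links (BFS by depth):
  fail(1) 'd': from fail(0)=0 chase 'd': 0 ⇒ 0;  out={0}∪out(0)={0}
  fail(5) 'c': from fail(0)=0 chase 'c': 0 ⇒ 0;  out=∅∪out(0)=∅
  fail(2) 'dd': from fail(1)=0 chase 'd': 0 ⇒ 1;  out=∅∪out(1)={0}
  fail(6) 'cc': from fail(5)=0 chase 'c': 0 ⇒ 5;  out=∅∪out(5)=∅
  fail(11) 'cd': from fail(5)=0 chase 'd': 0 ⇒ 1;  out={4}∪out(1)={0,4}
  fail(12) 'ca': from fail(5)=0 chase 'a': 0 ⇒ 0;  out=∅∪out(0)=∅
  fail(15) 'db': from fail(1)=0 chase 'b': 0 ⇒ 0;  out={6}∪out(0)={6}
  fail(3) 'ddc': from fail(2)=1 chase 'c': 1→0 ⇒ 5;  out={1}∪out(5)={1}
  fail(4) 'ddb': from fail(2)=1 chase 'b': 1 ⇒ 15;  out={2}∪out(15)={2,6}
  fail(7) 'ccd': from fail(6)=5 chase 'd': 5 ⇒ 11;  out=∅∪out(11)={0,4}
  fail(13) 'caa': from fail(12)=0 chase 'a': 0 ⇒ 0;  out=∅∪out(0)=∅
  fail(8) 'ccdc': from fail(7)=11 chase 'c': 11→1→0 ⇒ 5;  out=∅∪out(5)=∅
  fail(14) 'caaa': from fail(13)=0 chase 'a': 0 ⇒ 0;  out={5}∪out(0)={5}
  fail(9) 'ccdca': from fail(8)=5 chase 'a': 5 ⇒ 12;  out=∅∪out(12)=∅
  fail(10) 'ccdcac': from fail(9)=12 chase 'c': 12→0 ⇒ 5;  out={3}∪out(5)={3}

Run:
pos 0 'd': at 1  → match P0@[0:0]
pos 1 'b': at 15  → match P6@[0:1]
pos 2 'a': at 0 ·f
pos 3 'd': at 1  → match P0@[3:3]
pos 4 'c': at 5 ·f
pos 5 'd': at 11  → match P0@[5:5],P4@[4:5]
pos 6 'd': at 2 ·f  → match P0@[6:6]
pos 7 'b': at 4  → match P2@[5:7],P6@[6:7]
pos 8 'b': at 0 ·f
pos 9 'd': at 1  → match P0@[9:9]
pos 10 'd': at 2  → match P0@[10:10]
pos 11 'b': at 4  → match P2@[9:11],P6@[10:11]
pos 12 'd': at 1 ·f  → match P0@[12:12]
pos 13 'd': at 2  → match P0@[13:13]
pos 14 'd': at 2 ·f  → match P0@[14:14]
pos 15 'c': at 3  → match P1@[13:15]
pos 16 'd': at 11 ·f  → match P0@[16:16],P4@[15:16]
pos 17 'b': at 15 ·f  → match P6@[16:17]
pos 18 'd': at 1 ·f  → match P0@[18:18]
pos 19 'b': at 15  → match P6@[18:19]
pos 20 'c': at 5 ·f
pos 21 'c': at 6
pos 22 'd': at 7  → match P0@[22:22],P4@[21:22]
pos 23 'd': at 2 ·f  → match P0@[23:23]
pos 24 'd': at 2 ·f  → match P0@[24:24]
pos 25 'b': at 4  → match P2@[23:25],P6@[24:25]
pos 26 'c': at 5 ·f
pos 27 'a': at 12
pos 28 'a': at 13
pos 29 'a': at 14  → match P5@[26:29]
pos 30 'b': at 0 ·f
pos 31 'b': at 0
pos 32 'c': at 5
pos 33 'b': at 0 ·f
pos 34 'a': at 0
pos 35 'a': at 0
pos 36 'd': at 1  → match P0@[36:36]
pos 37 'c': at 5 ·f
pos 38 'c': at 6
pos 39 'd': at 7  → match P0@[39:39],P4@[38:39]
pos 40 'c': at 8
pos 41 'a': at 9
pos 42 'c': at 10  → match P3@[37:42]
pos 43 'c': at 6 ·f
pos 44 'd': at 7  → match P0@[44:44],P4@[43:44]
pos 45 'c': at 8
pos 46 'd': at 11 ·f  → match P0@[46:46],P4@[45:46]
pos 47 'b': at 15 ·f  → match P6@[46:47]
pos 48 'd': at 1 ·f  → match P0@[48:48]
pos 49 'a': at 0 ·f
pos 50 'd': at 1  → match P0@[50:50]
pos 51 'd': at 2  → match P0@[51:51]
pos 52 'b': at 4  → match P2@[50:52],P6@[51:52]
pos 53 'c': at 5 ·f
pos 54 'd': at 11  → match P0@[54:54],P4@[53:54]
pos 55 'd': at 2 ·f  → match P0@[55:55]
pos 56 'b': at 4  → match P2@[54:56],P6@[55:56]
pos 57 'd': at 1 ·f  → match P0@[57:57]
pos 58 'c': at 5 ·f
pos 59 'c': at 6
pos 60 'd': at 7  → match P0@[60:60],P4@[59:60]
pos 61 'c': at 8
pos 62 'a': at 9
pos 63 'c': at 10  → match P3@[58:63]
pos 64 'c': at 6 ·f

All matches (sorted): [[0,0],[1,6],[3,0],[5,0],[5,4],[6,0],[7,2],[7,6],[9,0],[10,0],[11,2],[11,6],[12,0],[13,0],[14,0],[15,1],[16,0],[16,4],[17,6],[18,0],[19,6],[22,0],[22,4],[23,0],[24,0],[25,2],[25,6],[29,5],[36,0],[39,0],[39,4],[42,3],[44,0],[44,4],[46,0],[46,4],[47,6],[48,0],[50,0],[51,0],[52,2],[52,6],[54,0],[54,4],[55,0],[56,2],[56,6],[57,0],[60,0],[60,4],[63,3]]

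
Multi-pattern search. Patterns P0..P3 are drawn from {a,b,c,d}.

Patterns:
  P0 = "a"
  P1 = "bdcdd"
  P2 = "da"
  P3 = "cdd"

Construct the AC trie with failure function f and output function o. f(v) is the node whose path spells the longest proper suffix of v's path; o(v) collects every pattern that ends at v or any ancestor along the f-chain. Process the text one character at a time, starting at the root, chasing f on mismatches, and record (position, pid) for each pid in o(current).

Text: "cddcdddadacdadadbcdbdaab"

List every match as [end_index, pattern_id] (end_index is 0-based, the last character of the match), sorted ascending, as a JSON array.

Build automaton:
Trie (insert patterns):
  0='ε' goto a→1 b→2 c→9 d→7
  1='a' goto ·  ←P0
  2='b' goto d→3
  3='bd' goto c→4
  4='bdc' goto d→5
  5='bdcd' goto d→6
  6='bdcdd' goto ·  ←P1
  7='d' goto a→8
  8='da' goto ·  ←P2
  9='c' goto d→10
  10='cd' goto d→11
  11='cdd' goto ·  ←P3

BFS fail/out derivation:
  n1('a'): parent n0 fail=0; on 'a' 0 → fail=0;  out {0}∪∅={0}
  n2('b'): parent n0 fail=0; on 'b' 0 → fail=0;  out ∅∪∅=∅
  n7('d'): parent n0 fail=0; on 'd' 0 → fail=0;  out ∅∪∅=∅
  n9('c'): parent n0 fail=0; on 'c' 0 → fail=0;  out ∅∪∅=∅
  n3('bd'): parent n2 fail=0; on 'd' 0 → fail=7;  out ∅∪∅=∅
  n8('da'): parent n7 fail=0; on 'a' 0 → fail=1;  out {2}∪{0}={0,2}
  n10('cd'): parent n9 fail=0; on 'd' 0 → fail=7;  out ∅∪∅=∅
  n4('bdc'): parent n3 fail=7; on 'c' 7→0 → fail=9;  out ∅∪∅=∅
  n11('cdd'): parent n10 fail=7; on 'd' 7→0 → fail=7;  out {3}∪∅={3}
  n5('bdcd'): parent n4 fail=9; on 'd' 9 → fail=10;  out ∅∪∅=∅
  n6('bdcdd'): parent n5 fail=10; on 'd' 10 → fail=11;  out {1}∪{3}={1,3}

Run:
i=0 'c': node 0→9
i=1 'd': node 9→10
i=2 'd': node 10→11  → match P3@[0:2]
i=3 'c': node 11→9 (via fail)
i=4 'd': node 9→10
i=5 'd': node 10→11  → match P3@[3:5]
i=6 'd': node 11→7 (via fail)
i=7 'a': node 7→8  → match P0@[7:7],P2@[6:7]
i=8 'd': node 8→7 (via fail)
i=9 'a': node 7→8  → match P0@[9:9],P2@[8:9]
i=10 'c': node 8→9 (via fail)
i=11 'd': node 9→10
i=12 'a': node 10→8 (via fail)  → match P0@[12:12],P2@[11:12]
i=13 'd': node 8→7 (via fail)
i=14 'a': node 7→8  → match P0@[14:14],P2@[13:14]
i=15 'd': node 8→7 (via fail)
i=16 'b': node 7→2 (via fail)
i=17 'c': node 2→9 (via fail)
i=18 'd': node 9→10
i=19 'b': node 10→2 (via fail)
i=20 'd': node 2→3
i=21 'a': node 3→8 (via fail)  → match P0@[21:21],P2@[20:21]
i=22 'a': node 8→1 (via fail)  → match P0@[22:22]
i=23 'b': node 1→2 (via fail)

Result: [[2,3],[5,3],[7,0],[7,2],[9,0],[9,2],[12,0],[12,2],[14,0],[14,2],[21,0],[21,2],[22,0]]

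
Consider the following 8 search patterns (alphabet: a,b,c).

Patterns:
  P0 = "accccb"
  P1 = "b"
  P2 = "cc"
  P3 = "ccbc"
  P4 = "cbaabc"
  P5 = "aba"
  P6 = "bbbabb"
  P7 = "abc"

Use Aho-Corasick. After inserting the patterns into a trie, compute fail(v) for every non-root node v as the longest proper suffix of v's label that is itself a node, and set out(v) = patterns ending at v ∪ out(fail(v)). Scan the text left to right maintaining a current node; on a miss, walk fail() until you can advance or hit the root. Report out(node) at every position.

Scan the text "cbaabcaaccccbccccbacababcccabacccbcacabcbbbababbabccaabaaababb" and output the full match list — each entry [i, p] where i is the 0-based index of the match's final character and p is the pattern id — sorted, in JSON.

Construct AC machine:
Trie (insert patterns):
  n0 'ε': a→1 b→7 c→8
  n1 'a': b→17 c→2
  n2 'ac': c→3
  n3 'acc': c→4
  n4 'accc': c→5
  n5 'acccc': b→6
  n6 'accccb': ·  [P0 ends]
  n7 'b': b→19  [P1 ends]
  n8 'c': b→12 c→9
  n9 'cc': b→10  [P2 ends]
  n10 'ccb': c→11
  n11 'ccbc': ·  [P3 ends]
  n12 'cb': a→13
  n13 'cba': a→14
  n14 'cbaa': b→15
  n15 'cbaab': c→16
  n16 'cbaabc': ·  [P4 ends]
  n17 'ab': a→18 c→24
  n18 'aba': ·  [P5 ends]
  n19 'bb': b→20
  n20 'bbb': a→21
  n21 'bbba': b→22
  n22 'bbbab': b→23
  n23 'bbbabb': ·  [P6 ends]
  n24 'abc': ·  [P7 ends]

BFS fail/out derivation:
  fail(1) 'a': from fail(0)=0 chase 'a': 0 ⇒ 0;  out=∅∪out(0)=∅
  fail(7) 'b': from fail(0)=0 chase 'b': 0 ⇒ 0;  out={1}∪out(0)={1}
  fail(8) 'c': from fail(0)=0 chase 'c': 0 ⇒ 0;  out=∅∪out(0)=∅
  fail(2) 'ac': from fail(1)=0 chase 'c': 0 ⇒ 8;  out=∅∪out(8)=∅
  fail(9) 'cc': from fail(8)=0 chase 'c': 0 ⇒ 8;  out={2}∪out(8)={2}
  fail(12) 'cb': from fail(8)=0 chase 'b': 0 ⇒ 7;  out=∅∪out(7)={1}
  fail(17) 'ab': from fail(1)=0 chase 'b': 0 ⇒ 7;  out=∅∪out(7)={1}
  fail(19) 'bb': from fail(7)=0 chase 'b': 0 ⇒ 7;  out=∅∪out(7)={1}
  fail(3) 'acc': from fail(2)=8 chase 'c': 8 ⇒ 9;  out=∅∪out(9)={2}
  fail(10) 'ccb': from fail(9)=8 chase 'b': 8 ⇒ 12;  out=∅∪out(12)={1}
  fail(13) 'cba': from fail(12)=7 chase 'a': 7→0 ⇒ 1;  out=∅∪out(1)=∅
  fail(18) 'aba': from fail(17)=7 chase 'a': 7→0 ⇒ 1;  out={5}∪out(1)={5}
  fail(20) 'bbb': from fail(19)=7 chase 'b': 7 ⇒ 19;  out=∅∪out(19)={1}
  fail(24) 'abc': from fail(17)=7 chase 'c': 7→0 ⇒ 8;  out={7}∪out(8)={7}
  fail(4) 'accc': from fail(3)=9 chase 'c': 9→8 ⇒ 9;  out=∅∪out(9)={2}
  fail(11) 'ccbc': from fail(10)=12 chase 'c': 12→7→0 ⇒ 8;  out={3}∪out(8)={3}
  fail(14) 'cbaa': from fail(13)=1 chase 'a': 1→0 ⇒ 1;  out=∅∪out(1)=∅
  fail(21) 'bbba': from fail(20)=19 chase 'a': 19→7→0 ⇒ 1;  out=∅∪out(1)=∅
  fail(5) 'acccc': from fail(4)=9 chase 'c': 9→8 ⇒ 9;  out=∅∪out(9)={2}
  fail(15) 'cbaab': from fail(14)=1 chase 'b': 1 ⇒ 17;  out=∅∪out(17)={1}
  fail(22) 'bbbab': from fail(21)=1 chase 'b': 1 ⇒ 17;  out=∅∪out(17)={1}
  fail(6) 'accccb': from fail(5)=9 chase 'b': 9 ⇒ 10;  out={0}∪out(10)={0,1}
  fail(16) 'cbaabc': from fail(15)=17 chase 'c': 17 ⇒ 24;  out={4}∪out(24)={4,7}
  fail(23) 'bbbabb': from fail(22)=17 chase 'b': 17→7 ⇒ 19;  out={6}∪out(19)={1,6}

Scan:
pos 0 'c': at 8
pos 1 'b': at 12  → match P1@[1:1]
pos 2 'a': at 13
pos 3 'a': at 14
pos 4 'b': at 15  → match P1@[4:4]
pos 5 'c': at 16  → match P4@[0:5],P7@[3:5]
pos 6 'a': at 1 (via fail)
pos 7 'a': at 1 (via fail)
pos 8 'c': at 2
pos 9 'c': at 3  → match P2@[8:9]
pos 10 'c': at 4  → match P2@[9:10]
pos 11 'c': at 5  → match P2@[10:11]
pos 12 'b': at 6  → match P0@[7:12],P1@[12:12]
pos 13 'c': at 11 (via fail)  → match P3@[10:13]
pos 14 'c': at 9 (via fail)  → match P2@[13:14]
pos 15 'c': at 9 (via fail)  → match P2@[14:15]
pos 16 'c': at 9 (via fail)  → match P2@[15:16]
pos 17 'b': at 10  → match P1@[17:17]
pos 18 'a': at 13 (via fail)
pos 19 'c': at 2 (via fail)
pos 20 'a': at 1 (via fail)
pos 21 'b': at 17  → match P1@[21:21]
pos 22 'a': at 18  → match P5@[20:22]
pos 23 'b': at 17 (via fail)  → match P1@[23:23]
pos 24 'c': at 24  → match P7@[22:24]
pos 25 'c': at 9 (via fail)  → match P2@[24:25]
pos 26 'c': at 9 (via fail)  → match P2@[25:26]
pos 27 'a': at 1 (via fail)
pos 28 'b': at 17  → match P1@[28:28]
pos 29 'a': at 18  → match P5@[27:29]
pos 30 'c': at 2 (via fail)
pos 31 'c': at 3  → match P2@[30:31]
pos 32 'c': at 4  → match P2@[31:32]
pos 33 'b': at 10 (via fail)  → match P1@[33:33]
pos 34 'c': at 11  → match P3@[31:34]
pos 35 'a': at 1 (via fail)
pos 36 'c': at 2
pos 37 'a': at 1 (via fail)
pos 38 'b': at 17  → match P1@[38:38]
pos 39 'c': at 24  → match P7@[37:39]
pos 40 'b': at 12 (via fail)  → match P1@[40:40]
pos 41 'b': at 19 (via fail)  → match P1@[41:41]
pos 42 'b': at 20  → match P1@[42:42]
pos 43 'a': at 21
pos 44 'b': at 22  → match P1@[44:44]
pos 45 'a': at 18 (via fail)  → match P5@[43:45]
pos 46 'b': at 17 (via fail)  → match P1@[46:46]
pos 47 'b': at 19 (via fail)  → match P1@[47:47]
pos 48 'a': at 1 (via fail)
pos 49 'b': at 17  → match P1@[49:49]
pos 50 'c': at 24  → match P7@[48:50]
pos 51 'c': at 9 (via fail)  → match P2@[50:51]
pos 52 'a': at 1 (via fail)
pos 53 'a': at 1 (via fail)
pos 54 'b': at 17  → match P1@[54:54]
pos 55 'a': at 18  → match P5@[53:55]
pos 56 'a': at 1 (via fail)
pos 57 'a': at 1 (via fail)
pos 58 'b': at 17  → match P1@[58:58]
pos 59 'a': at 18  → match P5@[57:59]
pos 60 'b': at 17 (via fail)  → match P1@[60:60]
pos 61 'b': at 19 (via fail)  → match P1@[61:61]

Result: [[1,1],[4,1],[5,4],[5,7],[9,2],[10,2],[11,2],[12,0],[12,1],[13,3],[14,2],[15,2],[16,2],[17,1],[21,1],[22,5],[23,1],[24,7],[25,2],[26,2],[28,1],[29,5],[31,2],[32,2],[33,1],[34,3],[38,1],[39,7],[40,1],[41,1],[42,1],[44,1],[45,5],[46,1],[47,1],[49,1],[50,7],[51,2],[54,1],[55,5],[58,1],[59,5],[60,1],[61,1]]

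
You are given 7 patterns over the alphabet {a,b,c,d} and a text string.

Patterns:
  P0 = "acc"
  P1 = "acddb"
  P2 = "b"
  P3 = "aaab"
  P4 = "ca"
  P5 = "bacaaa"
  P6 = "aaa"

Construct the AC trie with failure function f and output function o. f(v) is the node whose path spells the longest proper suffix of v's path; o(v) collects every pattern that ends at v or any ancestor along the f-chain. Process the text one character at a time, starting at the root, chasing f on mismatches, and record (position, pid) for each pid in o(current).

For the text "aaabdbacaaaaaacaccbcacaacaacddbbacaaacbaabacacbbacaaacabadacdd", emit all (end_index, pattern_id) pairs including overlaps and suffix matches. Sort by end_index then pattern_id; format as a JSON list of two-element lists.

Construct AC machine:
Trie (insert patterns):
  0='ε' goto a→1 b→7 c→11
  1='a' goto a→8 c→2
  2='ac' goto c→3 d→4
  3='acc' goto ·  [P0 ends]
  4='acd' goto d→5
  5='acdd' goto b→6
  6='acddb' goto ·  [P1 ends]
  7='b' goto a→13  [P2 ends]
  8='aa' goto a→9
  9='aaa' goto b→10  [P6 ends]
  10='aaab' goto ·  [P3 ends]
  11='c' goto a→12
  12='ca' goto ·  [P4 ends]
  13='ba' goto c→14
  14='bac' goto a→15
  15='baca' goto a→16
  16='bacaa' goto a→17
  17='bacaaa' goto ·  [P5 ends]

BFS fail/out derivation:
  fail(1) 'a': from fail(0)=0 chase 'a': 0 ⇒ 0;  out=∅∪out(0)=∅
  fail(7) 'b': from fail(0)=0 chase 'b': 0 ⇒ 0;  out={2}∪out(0)={2}
  fail(11) 'c': from fail(0)=0 chase 'c': 0 ⇒ 0;  out=∅∪out(0)=∅
  fail(2) 'ac': from fail(1)=0 chase 'c': 0 ⇒ 11;  out=∅∪out(11)=∅
  fail(8) 'aa': from fail(1)=0 chase 'a': 0 ⇒ 1;  out=∅∪out(1)=∅
  fail(12) 'ca': from fail(11)=0 chase 'a': 0 ⇒ 1;  out={4}∪out(1)={4}
  fail(13) 'ba': from fail(7)=0 chase 'a': 0 ⇒ 1;  out=∅∪out(1)=∅
  fail(3) 'acc': from fail(2)=11 chase 'c': 11→0 ⇒ 11;  out={0}∪out(11)={0}
  fail(4) 'acd': from fail(2)=11 chase 'd': 11→0 ⇒ 0;  out=∅∪out(0)=∅
  fail(9) 'aaa': from fail(8)=1 chase 'a': 1 ⇒ 8;  out={6}∪out(8)={6}
  fail(14) 'bac': from fail(13)=1 chase 'c': 1 ⇒ 2;  out=∅∪out(2)=∅
  fail(5) 'acdd': from fail(4)=0 chase 'd': 0 ⇒ 0;  out=∅∪out(0)=∅
  fail(10) 'aaab': from fail(9)=8 chase 'b': 8→1→0 ⇒ 7;  out={3}∪out(7)={2,3}
  fail(15) 'baca': from fail(14)=2 chase 'a': 2→11 ⇒ 12;  out=∅∪out(12)={4}
  fail(6) 'acddb': from fail(5)=0 chase 'b': 0 ⇒ 7;  out={1}∪out(7)={1,2}
  fail(16) 'bacaa': from fail(15)=12 chase 'a': 12→1 ⇒ 8;  out=∅∪out(8)=∅
  fail(17) 'bacaaa': from fail(16)=8 chase 'a': 8 ⇒ 9;  out={5}∪out(9)={5,6}

Text stream:
[0] read 'a'  n0⇒n1
[1] read 'a'  n1⇒n8
[2] read 'a'  n8⇒n9  emit P6@[0:2]
[3] read 'b'  n9⇒n10  emit P2@[3:3],P3@[0:3]
[4] read 'd'  n10⇒n0 (fail-walked)
[5] read 'b'  n0⇒n7  emit P2@[5:5]
[6] read 'a'  n7⇒n13
[7] read 'c'  n13⇒n14
[8] read 'a'  n14⇒n15  emit P4@[7:8]
[9] read 'a'  n15⇒n16
[10] read 'a'  n16⇒n17  emit P5@[5:10],P6@[8:10]
[11] read 'a'  n17⇒n9 (fail-walked)  emit P6@[9:11]
[12] read 'a'  n9⇒n9 (fail-walked)  emit P6@[10:12]
[13] read 'a'  n9⇒n9 (fail-walked)  emit P6@[11:13]
[14] read 'c'  n9⇒n2 (fail-walked)
[15] read 'a'  n2⇒n12 (fail-walked)  emit P4@[14:15]
[16] read 'c'  n12⇒n2 (fail-walked)
[17] read 'c'  n2⇒n3  emit P0@[15:17]
[18] read 'b'  n3⇒n7 (fail-walked)  emit P2@[18:18]
[19] read 'c'  n7⇒n11 (fail-walked)
[20] read 'a'  n11⇒n12  emit P4@[19:20]
[21] read 'c'  n12⇒n2 (fail-walked)
[22] read 'a'  n2⇒n12 (fail-walked)  emit P4@[21:22]
[23] read 'a'  n12⇒n8 (fail-walked)
[24] read 'c'  n8⇒n2 (fail-walked)
[25] read 'a'  n2⇒n12 (fail-walked)  emit P4@[24:25]
[26] read 'a'  n12⇒n8 (fail-walked)
[27] read 'c'  n8⇒n2 (fail-walked)
[28] read 'd'  n2⇒n4
[29] read 'd'  n4⇒n5
[30] read 'b'  n5⇒n6  emit P1@[26:30],P2@[30:30]
[31] read 'b'  n6⇒n7 (fail-walked)  emit P2@[31:31]
[32] read 'a'  n7⇒n13
[33] read 'c'  n13⇒n14
[34] read 'a'  n14⇒n15  emit P4@[33:34]
[35] read 'a'  n15⇒n16
[36] read 'a'  n16⇒n17  emit P5@[31:36],P6@[34:36]
[37] read 'c'  n17⇒n2 (fail-walked)
[38] read 'b'  n2⇒n7 (fail-walked)  emit P2@[38:38]
[39] read 'a'  n7⇒n13
[40] read 'a'  n13⇒n8 (fail-walked)
[41] read 'b'  n8⇒n7 (fail-walked)  emit P2@[41:41]
[42] read 'a'  n7⇒n13
[43] read 'c'  n13⇒n14
[44] read 'a'  n14⇒n15  emit P4@[43:44]
[45] read 'c'  n15⇒n2 (fail-walked)
[46] read 'b'  n2⇒n7 (fail-walked)  emit P2@[46:46]
[47] read 'b'  n7⇒n7 (fail-walked)  emit P2@[47:47]
[48] read 'a'  n7⇒n13
[49] read 'c'  n13⇒n14
[50] read 'a'  n14⇒n15  emit P4@[49:50]
[51] read 'a'  n15⇒n16
[52] read 'a'  n16⇒n17  emit P5@[47:52],P6@[50:52]
[53] read 'c'  n17⇒n2 (fail-walked)
[54] read 'a'  n2⇒n12 (fail-walked)  emit P4@[53:54]
[55] read 'b'  n12⇒n7 (fail-walked)  emit P2@[55:55]
[56] read 'a'  n7⇒n13
[57] read 'd'  n13⇒n0 (fail-walked)
[58] read 'a'  n0⇒n1
[59] read 'c'  n1⇒n2
[60] read 'd'  n2⇒n4
[61] read 'd'  n4⇒n5

Matches: [[2,6],[3,2],[3,3],[5,2],[8,4],[10,5],[10,6],[11,6],[12,6],[13,6],[15,4],[17,0],[18,2],[20,4],[22,4],[25,4],[30,1],[30,2],[31,2],[34,4],[36,5],[36,6],[38,2],[41,2],[44,4],[46,2],[47,2],[50,4],[52,5],[52,6],[54,4],[55,2]]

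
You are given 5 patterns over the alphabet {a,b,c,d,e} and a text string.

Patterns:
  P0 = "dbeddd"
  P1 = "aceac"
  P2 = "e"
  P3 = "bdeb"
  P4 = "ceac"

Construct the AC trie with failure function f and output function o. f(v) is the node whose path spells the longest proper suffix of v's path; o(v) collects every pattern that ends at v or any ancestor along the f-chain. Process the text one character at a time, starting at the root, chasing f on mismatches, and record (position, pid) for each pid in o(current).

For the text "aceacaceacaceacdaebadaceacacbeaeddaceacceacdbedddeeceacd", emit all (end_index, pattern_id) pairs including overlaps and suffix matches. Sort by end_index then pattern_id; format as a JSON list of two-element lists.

Build:
Trie nodes:
  n0 'ε': a→7 b→13 c→17 d→1 e→12
  n1 'd': b→2
  n2 'db': e→3
  n3 'dbe': d→4
  n4 'dbed': d→5
  n5 'dbedd': d→6
  n6 'dbeddd': ·  [P0 ends]
  n7 'a': c→8
  n8 'ac': e→9
  n9 'ace': a→10
  n10 'acea': c→11
  n11 'aceac': ·  [P1 ends]
  n12 'e': ·  [P2 ends]
  n13 'b': d→14
  n14 'bd': e→15
  n15 'bde': b→16
  n16 'bdeb': ·  [P3 ends]
  n17 'c': e→18
  n18 'ce': a→19
  n19 'cea': c→20
  n20 'ceac': ·  [P4 ends]

Failure links (BFS by depth):
  n1('d'): parent n0 fail=0; on 'd' 0 → fail=0;  out ∅∪∅=∅
  n7('a'): parent n0 fail=0; on 'a' 0 → fail=0;  out ∅∪∅=∅
  n12('e'): parent n0 fail=0; on 'e' 0 → fail=0;  out {2}∪∅={2}
  n13('b'): parent n0 fail=0; on 'b' 0 → fail=0;  out ∅∪∅=∅
  n17('c'): parent n0 fail=0; on 'c' 0 → fail=0;  out ∅∪∅=∅
  n2('db'): parent n1 fail=0; on 'b' 0 → fail=13;  out ∅∪∅=∅
  n8('ac'): parent n7 fail=0; on 'c' 0 → fail=17;  out ∅∪∅=∅
  n14('bd'): parent n13 fail=0; on 'd' 0 → fail=1;  out ∅∪∅=∅
  n18('ce'): parent n17 fail=0; on 'e' 0 → fail=12;  out ∅∪{2}={2}
  n3('dbe'): parent n2 fail=13; on 'e' 13→0 → fail=12;  out ∅∪{2}={2}
  n9('ace'): parent n8 fail=17; on 'e' 17 → fail=18;  out ∅∪{2}={2}
  n15('bde'): parent n14 fail=1; on 'e' 1→0 → fail=12;  out ∅∪{2}={2}
  n19('cea'): parent n18 fail=12; on 'a' 12→0 → fail=7;  out ∅∪∅=∅
  n4('dbed'): parent n3 fail=12; on 'd' 12→0 → fail=1;  out ∅∪∅=∅
  n10('acea'): parent n9 fail=18; on 'a' 18 → fail=19;  out ∅∪∅=∅
  n16('bdeb'): parent n15 fail=12; on 'b' 12→0 → fail=13;  out {3}∪∅={3}
  n20('ceac'): parent n19 fail=7; on 'c' 7 → fail=8;  out {4}∪∅={4}
  n5('dbedd'): parent n4 fail=1; on 'd' 1→0 → fail=1;  out ∅∪∅=∅
  n11('aceac'): parent n10 fail=19; on 'c' 19 → fail=20;  out {1}∪{4}={1,4}
  n6('dbeddd'): parent n5 fail=1; on 'd' 1→0 → fail=1;  out {0}∪∅={0}

Text stream:
pos 0 'a': at 7
pos 1 'c': at 8
pos 2 'e': at 9  emit P2@[2:2]
pos 3 'a': at 10
pos 4 'c': at 11  emit P1@[0:4],P4@[1:4]
pos 5 'a': at 7 ·f
pos 6 'c': at 8
pos 7 'e': at 9  emit P2@[7:7]
pos 8 'a': at 10
pos 9 'c': at 11  emit P1@[5:9],P4@[6:9]
pos 10 'a': at 7 ·f
pos 11 'c': at 8
pos 12 'e': at 9  emit P2@[12:12]
pos 13 'a': at 10
pos 14 'c': at 11  emit P1@[10:14],P4@[11:14]
pos 15 'd': at 1 ·f
pos 16 'a': at 7 ·f
pos 17 'e': at 12 ·f  emit P2@[17:17]
pos 18 'b': at 13 ·f
pos 19 'a': at 7 ·f
pos 20 'd': at 1 ·f
pos 21 'a': at 7 ·f
pos 22 'c': at 8
pos 23 'e': at 9  emit P2@[23:23]
pos 24 'a': at 10
pos 25 'c': at 11  emit P1@[21:25],P4@[22:25]
pos 26 'a': at 7 ·f
pos 27 'c': at 8
pos 28 'b': at 13 ·f
pos 29 'e': at 12 ·f  emit P2@[29:29]
pos 30 'a': at 7 ·f
pos 31 'e': at 12 ·f  emit P2@[31:31]
pos 32 'd': at 1 ·f
pos 33 'd': at 1 ·f
pos 34 'a': at 7 ·f
pos 35 'c': at 8
pos 36 'e': at 9  emit P2@[36:36]
pos 37 'a': at 10
pos 38 'c': at 11  emit P1@[34:38],P4@[35:38]
pos 39 'c': at 17 ·f
pos 40 'e': at 18  emit P2@[40:40]
pos 41 'a': at 19
pos 42 'c': at 20  emit P4@[39:42]
pos 43 'd': at 1 ·f
pos 44 'b': at 2
pos 45 'e': at 3  emit P2@[45:45]
pos 46 'd': at 4
pos 47 'd': at 5
pos 48 'd': at 6  emit P0@[43:48]
pos 49 'e': at 12 ·f  emit P2@[49:49]
pos 50 'e': at 12 ·f  emit P2@[50:50]
pos 51 'c': at 17 ·f
pos 52 'e': at 18  emit P2@[52:52]
pos 53 'a': at 19
pos 54 'c': at 20  emit P4@[51:54]
pos 55 'd': at 1 ·f

Matches: [[2,2],[4,1],[4,4],[7,2],[9,1],[9,4],[12,2],[14,1],[14,4],[17,2],[23,2],[25,1],[25,4],[29,2],[31,2],[36,2],[38,1],[38,4],[40,2],[42,4],[45,2],[48,0],[49,2],[50,2],[52,2],[54,4]]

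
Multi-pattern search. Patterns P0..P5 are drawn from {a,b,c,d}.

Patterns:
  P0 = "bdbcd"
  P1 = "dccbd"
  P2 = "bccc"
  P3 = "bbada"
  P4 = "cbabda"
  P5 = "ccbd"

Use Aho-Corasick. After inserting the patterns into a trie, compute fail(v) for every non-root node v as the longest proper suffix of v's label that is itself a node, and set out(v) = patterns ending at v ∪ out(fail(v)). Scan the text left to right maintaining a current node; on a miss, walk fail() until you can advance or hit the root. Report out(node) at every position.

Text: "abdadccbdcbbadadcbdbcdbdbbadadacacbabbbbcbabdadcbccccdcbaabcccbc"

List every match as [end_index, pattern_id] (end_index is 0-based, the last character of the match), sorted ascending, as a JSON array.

Build:
Trie nodes:
  n0 'ε': b→1 c→18 d→6
  n1 'b': b→14 c→11 d→2
  n2 'bd': b→3
  n3 'bdb': c→4
  n4 'bdbc': d→5
  n5 'bdbcd': ·  [P0 ends]
  n6 'd': c→7
  n7 'dc': c→8
  n8 'dcc': b→9
  n9 'dccb': d→10
  n10 'dccbd': ·  [P1 ends]
  n11 'bc': c→12
  n12 'bcc': c→13
  n13 'bccc': ·  [P2 ends]
  n14 'bb': a→15
  n15 'bba': d→16
  n16 'bbad': a→17
  n17 'bbada': ·  [P3 ends]
  n18 'c': b→19 c→24
  n19 'cb': a→20
  n20 'cba': b→21
  n21 'cbab': d→22
  n22 'cbabd': a→23
  n23 'cbabda': ·  [P4 ends]
  n24 'cc': b→25
  n25 'ccb': d→26
  n26 'ccbd': ·  [P5 ends]

Failure links (BFS by depth):
  fail(1) 'b': from fail(0)=0 chase 'b': 0 ⇒ 0;  out=∅∪out(0)=∅
  fail(6) 'd': from fail(0)=0 chase 'd': 0 ⇒ 0;  out=∅∪out(0)=∅
  fail(18) 'c': from fail(0)=0 chase 'c': 0 ⇒ 0;  out=∅∪out(0)=∅
  fail(2) 'bd': from fail(1)=0 chase 'd': 0 ⇒ 6;  out=∅∪out(6)=∅
  fail(7) 'dc': from fail(6)=0 chase 'c': 0 ⇒ 18;  out=∅∪out(18)=∅
  fail(11) 'bc': from fail(1)=0 chase 'c': 0 ⇒ 18;  out=∅∪out(18)=∅
  fail(14) 'bb': from fail(1)=0 chase 'b': 0 ⇒ 1;  out=∅∪out(1)=∅
  fail(19) 'cb': from fail(18)=0 chase 'b': 0 ⇒ 1;  out=∅∪out(1)=∅
  fail(24) 'cc': from fail(18)=0 chase 'c': 0 ⇒ 18;  out=∅∪out(18)=∅
  fail(3) 'bdb': from fail(2)=6 chase 'b': 6→0 ⇒ 1;  out=∅∪out(1)=∅
  fail(8) 'dcc': from fail(7)=18 chase 'c': 18 ⇒ 24;  out=∅∪out(24)=∅
  fail(12) 'bcc': from fail(11)=18 chase 'c': 18 ⇒ 24;  out=∅∪out(24)=∅
  fail(15) 'bba': from fail(14)=1 chase 'a': 1→0 ⇒ 0;  out=∅∪out(0)=∅
  fail(20) 'cba': from fail(19)=1 chase 'a': 1→0 ⇒ 0;  out=∅∪out(0)=∅
  fail(25) 'ccb': from fail(24)=18 chase 'b': 18 ⇒ 19;  out=∅∪out(19)=∅
  fail(4) 'bdbc': from fail(3)=1 chase 'c': 1 ⇒ 11;  out=∅∪out(11)=∅
  fail(9) 'dccb': from fail(8)=24 chase 'b': 24 ⇒ 25;  out=∅∪out(25)=∅
  fail(13) 'bccc': from fail(12)=24 chase 'c': 24→18 ⇒ 24;  out={2}∪out(24)={2}
  fail(16) 'bbad': from fail(15)=0 chase 'd': 0 ⇒ 6;  out=∅∪out(6)=∅
  fail(21) 'cbab': from fail(20)=0 chase 'b': 0 ⇒ 1;  out=∅∪out(1)=∅
  fail(26) 'ccbd': from fail(25)=19 chase 'd': 19→1 ⇒ 2;  out={5}∪out(2)={5}
  fail(5) 'bdbcd': from fail(4)=11 chase 'd': 11→18→0 ⇒ 6;  out={0}∪out(6)={0}
  fail(10) 'dccbd': from fail(9)=25 chase 'd': 25 ⇒ 26;  out={1}∪out(26)={1,5}
  fail(17) 'bbada': from fail(16)=6 chase 'a': 6→0 ⇒ 0;  out={3}∪out(0)={3}
  fail(22) 'cbabd': from fail(21)=1 chase 'd': 1 ⇒ 2;  out=∅∪out(2)=∅
  fail(23) 'cbabda': from fail(22)=2 chase 'a': 2→6→0 ⇒ 0;  out={4}∪out(0)={4}

Run:
pos 0 'a': at 0
pos 1 'b': at 1
pos 2 'd': at 2
pos 3 'a': at 0 (fail-walked)
pos 4 'd': at 6
pos 5 'c': at 7
pos 6 'c': at 8
pos 7 'b': at 9
pos 8 'd': at 10  → match P1@[4:8],P5@[5:8]
pos 9 'c': at 7 (fail-walked)
pos 10 'b': at 19 (fail-walked)
pos 11 'b': at 14 (fail-walked)
pos 12 'a': at 15
pos 13 'd': at 16
pos 14 'a': at 17  → match P3@[10:14]
pos 15 'd': at 6 (fail-walked)
pos 16 'c': at 7
pos 17 'b': at 19 (fail-walked)
pos 18 'd': at 2 (fail-walked)
pos 19 'b': at 3
pos 20 'c': at 4
pos 21 'd': at 5  → match P0@[17:21]
pos 22 'b': at 1 (fail-walked)
pos 23 'd': at 2
pos 24 'b': at 3
pos 25 'b': at 14 (fail-walked)
pos 26 'a': at 15
pos 27 'd': at 16
pos 28 'a': at 17  → match P3@[24:28]
pos 29 'd': at 6 (fail-walked)
pos 30 'a': at 0 (fail-walked)
pos 31 'c': at 18
pos 32 'a': at 0 (fail-walked)
pos 33 'c': at 18
pos 34 'b': at 19
pos 35 'a': at 20
pos 36 'b': at 21
pos 37 'b': at 14 (fail-walked)
pos 38 'b': at 14 (fail-walked)
pos 39 'b': at 14 (fail-walked)
pos 40 'c': at 11 (fail-walked)
pos 41 'b': at 19 (fail-walked)
pos 42 'a': at 20
pos 43 'b': at 21
pos 44 'd': at 22
pos 45 'a': at 23  → match P4@[40:45]
pos 46 'd': at 6 (fail-walked)
pos 47 'c': at 7
pos 48 'b': at 19 (fail-walked)
pos 49 'c': at 11 (fail-walked)
pos 50 'c': at 12
pos 51 'c': at 13  → match P2@[48:51]
pos 52 'c': at 24 (fail-walked)
pos 53 'd': at 6 (fail-walked)
pos 54 'c': at 7
pos 55 'b': at 19 (fail-walked)
pos 56 'a': at 20
pos 57 'a': at 0 (fail-walked)
pos 58 'b': at 1
pos 59 'c': at 11
pos 60 'c': at 12
pos 61 'c': at 13  → match P2@[58:61]
pos 62 'b': at 25 (fail-walked)
pos 63 'c': at 11 (fail-walked)

Result: [[8,1],[8,5],[14,3],[21,0],[28,3],[45,4],[51,2],[61,2]]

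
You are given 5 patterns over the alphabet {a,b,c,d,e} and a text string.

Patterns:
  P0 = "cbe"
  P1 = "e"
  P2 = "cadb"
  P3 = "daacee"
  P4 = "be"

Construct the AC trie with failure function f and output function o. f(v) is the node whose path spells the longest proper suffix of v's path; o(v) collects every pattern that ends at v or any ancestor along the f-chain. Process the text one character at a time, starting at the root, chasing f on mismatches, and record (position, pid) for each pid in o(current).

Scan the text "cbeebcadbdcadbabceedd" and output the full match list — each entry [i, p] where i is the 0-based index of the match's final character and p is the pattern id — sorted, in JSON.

Build:
Trie nodes:
  n0 'ε': b→14 c→1 d→8 e→4
  n1 'c': a→5 b→2
  n2 'cb': e→3
  n3 'cbe': ·  ←P0
  n4 'e': ·  ←P1
  n5 'ca': d→6
  n6 'cad': b→7
  n7 'cadb': ·  ←P2
  n8 'd': a→9
  n9 'da': a→10
  n10 'daa': c→11
  n11 'daac': e→12
  n12 'daace': e→13
  n13 'daacee': ·  ←P3
  n14 'b': e→15
  n15 'be': ·  ←P4

Failure links (BFS by depth):
  n1('c'): parent n0 fail=0; on 'c' 0 → fail=0;  out ∅∪∅=∅
  n4('e'): parent n0 fail=0; on 'e' 0 → fail=0;  out {1}∪∅={1}
  n8('d'): parent n0 fail=0; on 'd' 0 → fail=0;  out ∅∪∅=∅
  n14('b'): parent n0 fail=0; on 'b' 0 → fail=0;  out ∅∪∅=∅
  n2('cb'): parent n1 fail=0; on 'b' 0 → fail=14;  out ∅∪∅=∅
  n5('ca'): parent n1 fail=0; on 'a' 0 → fail=0;  out ∅∪∅=∅
  n9('da'): parent n8 fail=0; on 'a' 0 → fail=0;  out ∅∪∅=∅
  n15('be'): parent n14 fail=0; on 'e' 0 → fail=4;  out {4}∪{1}={1,4}
  n3('cbe'): parent n2 fail=14; on 'e' 14 → fail=15;  out {0}∪{1,4}={0,1,4}
  n6('cad'): parent n5 fail=0; on 'd' 0 → fail=8;  out ∅∪∅=∅
  n10('daa'): parent n9 fail=0; on 'a' 0 → fail=0;  out ∅∪∅=∅
  n7('cadb'): parent n6 fail=8; on 'b' 8→0 → fail=14;  out {2}∪∅={2}
  n11('daac'): parent n10 fail=0; on 'c' 0 → fail=1;  out ∅∪∅=∅
  n12('daace'): parent n11 fail=1; on 'e' 1→0 → fail=4;  out ∅∪{1}={1}
  n13('daacee'): parent n12 fail=4; on 'e' 4→0 → fail=4;  out {3}∪{1}={1,3}

Run:
i=0 'c': node 0→1
i=1 'b': node 1→2
i=2 'e': node 2→3  ** P0@[0:2],P1@[2:2],P4@[1:2]
i=3 'e': node 3→4 (via fail)  ** P1@[3:3]
i=4 'b': node 4→14 (via fail)
i=5 'c': node 14→1 (via fail)
i=6 'a': node 1→5
i=7 'd': node 5→6
i=8 'b': node 6→7  ** P2@[5:8]
i=9 'd': node 7→8 (via fail)
i=10 'c': node 8→1 (via fail)
i=11 'a': node 1→5
i=12 'd': node 5→6
i=13 'b': node 6→7  ** P2@[10:13]
i=14 'a': node 7→0 (via fail)
i=15 'b': node 0→14
i=16 'c': node 14→1 (via fail)
i=17 'e': node 1→4 (via fail)  ** P1@[17:17]
i=18 'e': node 4→4 (via fail)  ** P1@[18:18]
i=19 'd': node 4→8 (via fail)
i=20 'd': node 8→8 (via fail)

Result: [[2,0],[2,1],[2,4],[3,1],[8,2],[13,2],[17,1],[18,1]]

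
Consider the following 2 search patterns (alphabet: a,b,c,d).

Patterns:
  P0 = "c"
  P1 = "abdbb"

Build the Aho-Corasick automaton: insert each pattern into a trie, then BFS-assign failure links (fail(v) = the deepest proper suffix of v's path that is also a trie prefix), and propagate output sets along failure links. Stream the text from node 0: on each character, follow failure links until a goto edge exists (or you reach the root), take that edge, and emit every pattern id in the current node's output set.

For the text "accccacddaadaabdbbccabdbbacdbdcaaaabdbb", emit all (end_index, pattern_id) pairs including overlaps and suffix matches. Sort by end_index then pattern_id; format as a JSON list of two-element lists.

Build automaton:
Trie nodes:
  n0 'ε': a→2 c→1
  n1 'c': ·  ←P0
  n2 'a': b→3
  n3 'ab': d→4
  n4 'abd': b→5
  n5 'abdb': b→6
  n6 'abdbb': ·  ←P1

BFS fail/out derivation:
  fail(1) 'c': from fail(0)=0 chase 'c': 0 ⇒ 0;  out={0}∪out(0)={0}
  fail(2) 'a': from fail(0)=0 chase 'a': 0 ⇒ 0;  out=∅∪out(0)=∅
  fail(3) 'ab': from fail(2)=0 chase 'b': 0 ⇒ 0;  out=∅∪out(0)=∅
  fail(4) 'abd': from fail(3)=0 chase 'd': 0 ⇒ 0;  out=∅∪out(0)=∅
  fail(5) 'abdb': from fail(4)=0 chase 'b': 0 ⇒ 0;  out=∅∪out(0)=∅
  fail(6) 'abdbb': from fail(5)=0 chase 'b': 0 ⇒ 0;  out={1}∪out(0)={1}

Text stream:
pos 0 'a': at 2
pos 1 'c': at 1 ·f  ** P0@[1:1]
pos 2 'c': at 1 ·f  ** P0@[2:2]
pos 3 'c': at 1 ·f  ** P0@[3:3]
pos 4 'c': at 1 ·f  ** P0@[4:4]
pos 5 'a': at 2 ·f
pos 6 'c': at 1 ·f  ** P0@[6:6]
pos 7 'd': at 0 ·f
pos 8 'd': at 0
pos 9 'a': at 2
pos 10 'a': at 2 ·f
pos 11 'd': at 0 ·f
pos 12 'a': at 2
pos 13 'a': at 2 ·f
pos 14 'b': at 3
pos 15 'd': at 4
pos 16 'b': at 5
pos 17 'b': at 6  ** P1@[13:17]
pos 18 'c': at 1 ·f  ** P0@[18:18]
pos 19 'c': at 1 ·f  ** P0@[19:19]
pos 20 'a': at 2 ·f
pos 21 'b': at 3
pos 22 'd': at 4
pos 23 'b': at 5
pos 24 'b': at 6  ** P1@[20:24]
pos 25 'a': at 2 ·f
pos 26 'c': at 1 ·f  ** P0@[26:26]
pos 27 'd': at 0 ·f
pos 28 'b': at 0
pos 29 'd': at 0
pos 30 'c': at 1  ** P0@[30:30]
pos 31 'a': at 2 ·f
pos 32 'a': at 2 ·f
pos 33 'a': at 2 ·f
pos 34 'a': at 2 ·f
pos 35 'b': at 3
pos 36 'd': at 4
pos 37 'b': at 5
pos 38 'b': at 6  ** P1@[34:38]

Matches: [[1,0],[2,0],[3,0],[4,0],[6,0],[17,1],[18,0],[19,0],[24,1],[26,0],[30,0],[38,1]]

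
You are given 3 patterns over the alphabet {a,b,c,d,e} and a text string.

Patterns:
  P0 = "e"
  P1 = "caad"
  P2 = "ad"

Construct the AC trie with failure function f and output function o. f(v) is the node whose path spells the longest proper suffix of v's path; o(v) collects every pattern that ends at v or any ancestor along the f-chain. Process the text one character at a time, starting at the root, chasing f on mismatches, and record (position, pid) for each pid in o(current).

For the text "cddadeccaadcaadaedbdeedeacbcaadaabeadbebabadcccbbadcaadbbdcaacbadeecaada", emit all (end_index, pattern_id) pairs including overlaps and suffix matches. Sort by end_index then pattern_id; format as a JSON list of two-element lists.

Build automaton:
Trie (insert patterns):
  n0 'ε': a→6 c→2 e→1
  n1 'e': ·  ←P0
  n2 'c': a→3
  n3 'ca': a→4
  n4 'caa': d→5
  n5 'caad': ·  ←P1
  n6 'a': d→7
  n7 'ad': ·  ←P2

BFS fail/out derivation:
  n1('e'): parent n0 fail=0; on 'e' 0 → fail=0;  out {0}∪∅={0}
  n2('c'): parent n0 fail=0; on 'c' 0 → fail=0;  out ∅∪∅=∅
  n6('a'): parent n0 fail=0; on 'a' 0 → fail=0;  out ∅∪∅=∅
  n3('ca'): parent n2 fail=0; on 'a' 0 → fail=6;  out ∅∪∅=∅
  n7('ad'): parent n6 fail=0; on 'd' 0 → fail=0;  out {2}∪∅={2}
  n4('caa'): parent n3 fail=6; on 'a' 6→0 → fail=6;  out ∅∪∅=∅
  n5('caad'): parent n4 fail=6; on 'd' 6 → fail=7;  out {1}∪{2}={1,2}

Run:
i=0 'c': node 0→2
i=1 'd': node 2→0 (via fail)
i=2 'd': node 0→0
i=3 'a': node 0→6
i=4 'd': node 6→7  emit P2@[3:4]
i=5 'e': node 7→1 (via fail)  emit P0@[5:5]
i=6 'c': node 1→2 (via fail)
i=7 'c': node 2→2 (via fail)
i=8 'a': node 2→3
i=9 'a': node 3→4
i=10 'd': node 4→5  emit P1@[7:10],P2@[9:10]
i=11 'c': node 5→2 (via fail)
i=12 'a': node 2→3
i=13 'a': node 3→4
i=14 'd': node 4→5  emit P1@[11:14],P2@[13:14]
i=15 'a': node 5→6 (via fail)
i=16 'e': node 6→1 (via fail)  emit P0@[16:16]
i=17 'd': node 1→0 (via fail)
i=18 'b': node 0→0
i=19 'd': node 0→0
i=20 'e': node 0→1  emit P0@[20:20]
i=21 'e': node 1→1 (via fail)  emit P0@[21:21]
i=22 'd': node 1→0 (via fail)
i=23 'e': node 0→1  emit P0@[23:23]
i=24 'a': node 1→6 (via fail)
i=25 'c': node 6→2 (via fail)
i=26 'b': node 2→0 (via fail)
i=27 'c': node 0→2
i=28 'a': node 2→3
i=29 'a': node 3→4
i=30 'd': node 4→5  emit P1@[27:30],P2@[29:30]
i=31 'a': node 5→6 (via fail)
i=32 'a': node 6→6 (via fail)
i=33 'b': node 6→0 (via fail)
i=34 'e': node 0→1  emit P0@[34:34]
i=35 'a': node 1→6 (via fail)
i=36 'd': node 6→7  emit P2@[35:36]
i=37 'b': node 7→0 (via fail)
i=38 'e': node 0→1  emit P0@[38:38]
i=39 'b': node 1→0 (via fail)
i=40 'a': node 0→6
i=41 'b': node 6→0 (via fail)
i=42 'a': node 0→6
i=43 'd': node 6→7  emit P2@[42:43]
i=44 'c': node 7→2 (via fail)
i=45 'c': node 2→2 (via fail)
i=46 'c': node 2→2 (via fail)
i=47 'b': node 2→0 (via fail)
i=48 'b': node 0→0
i=49 'a': node 0→6
i=50 'd': node 6→7  emit P2@[49:50]
i=51 'c': node 7→2 (via fail)
i=52 'a': node 2→3
i=53 'a': node 3→4
i=54 'd': node 4→5  emit P1@[51:54],P2@[53:54]
i=55 'b': node 5→0 (via fail)
i=56 'b': node 0→0
i=57 'd': node 0→0
i=58 'c': node 0→2
i=59 'a': node 2→3
i=60 'a': node 3→4
i=61 'c': node 4→2 (via fail)
i=62 'b': node 2→0 (via fail)
i=63 'a': node 0→6
i=64 'd': node 6→7  emit P2@[63:64]
i=65 'e': node 7→1 (via fail)  emit P0@[65:65]
i=66 'e': node 1→1 (via fail)  emit P0@[66:66]
i=67 'c': node 1→2 (via fail)
i=68 'a': node 2→3
i=69 'a': node 3→4
i=70 'd': node 4→5  emit P1@[67:70],P2@[69:70]
i=71 'a': node 5→6 (via fail)

Matches: [[4,2],[5,0],[10,1],[10,2],[14,1],[14,2],[16,0],[20,0],[21,0],[23,0],[30,1],[30,2],[34,0],[36,2],[38,0],[43,2],[50,2],[54,1],[54,2],[64,2],[65,0],[66,0],[70,1],[70,2]]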